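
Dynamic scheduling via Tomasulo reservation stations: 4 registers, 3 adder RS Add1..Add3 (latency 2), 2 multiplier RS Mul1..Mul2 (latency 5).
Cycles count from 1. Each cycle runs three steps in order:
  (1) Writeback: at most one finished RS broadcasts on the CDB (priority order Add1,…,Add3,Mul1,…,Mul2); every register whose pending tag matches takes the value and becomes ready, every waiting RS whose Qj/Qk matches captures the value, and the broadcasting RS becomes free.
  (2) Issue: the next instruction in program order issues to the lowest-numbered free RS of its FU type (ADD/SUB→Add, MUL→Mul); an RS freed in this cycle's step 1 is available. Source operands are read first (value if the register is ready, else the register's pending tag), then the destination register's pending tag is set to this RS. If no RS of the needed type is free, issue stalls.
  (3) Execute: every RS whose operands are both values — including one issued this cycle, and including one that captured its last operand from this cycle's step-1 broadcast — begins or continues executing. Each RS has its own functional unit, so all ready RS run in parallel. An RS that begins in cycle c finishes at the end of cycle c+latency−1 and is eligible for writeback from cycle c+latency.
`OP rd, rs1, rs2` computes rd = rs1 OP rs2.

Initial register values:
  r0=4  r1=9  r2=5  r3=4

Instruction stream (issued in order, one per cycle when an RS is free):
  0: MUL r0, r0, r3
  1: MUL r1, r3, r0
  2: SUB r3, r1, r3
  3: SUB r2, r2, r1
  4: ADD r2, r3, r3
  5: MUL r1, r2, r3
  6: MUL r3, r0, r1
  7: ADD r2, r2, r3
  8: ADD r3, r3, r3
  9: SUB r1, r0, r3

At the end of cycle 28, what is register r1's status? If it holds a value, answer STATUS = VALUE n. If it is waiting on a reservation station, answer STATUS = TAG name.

STATUS = TAG Add3

cycle 1: issue MUL r0<-Mul1 // r0:Mul1,r1:9,r2:5,r3:4
cycle 2: issue MUL r1<-Mul2 // r0:Mul1,r1:Mul2,r2:5,r3:4
cycle 3: issue SUB r3<-Add1 // r0:Mul1,r1:Mul2,r2:5,r3:Add1
cycle 4: issue SUB r2<-Add2 // r0:Mul1,r1:Mul2,r2:Add2,r3:Add1
cycle 5: issue ADD r2<-Add3 // r0:Mul1,r1:Mul2,r2:Add3,r3:Add1
cycle 6: CDB Mul1=16; issue MUL r1<-Mul1 // r0:16,r1:Mul1,r2:Add3,r3:Add1
cycle 7: stall // r0:16,r1:Mul1,r2:Add3,r3:Add1
cycle 8: stall // r0:16,r1:Mul1,r2:Add3,r3:Add1
cycle 9: stall // r0:16,r1:Mul1,r2:Add3,r3:Add1
cycle 10: stall // r0:16,r1:Mul1,r2:Add3,r3:Add1
cycle 11: CDB Mul2=64; issue MUL r3<-Mul2 // r0:16,r1:Mul1,r2:Add3,r3:Mul2
cycle 12: stall // r0:16,r1:Mul1,r2:Add3,r3:Mul2
cycle 13: CDB Add1=60; issue ADD r2<-Add1 // r0:16,r1:Mul1,r2:Add1,r3:Mul2
cycle 14: CDB Add2=-59; issue ADD r3<-Add2 // r0:16,r1:Mul1,r2:Add1,r3:Add2
cycle 15: CDB Add3=120; issue SUB r1<-Add3 // r0:16,r1:Add3,r2:Add1,r3:Add2
cycle 16: - // r0:16,r1:Add3,r2:Add1,r3:Add2
cycle 17: - // r0:16,r1:Add3,r2:Add1,r3:Add2
cycle 18: - // r0:16,r1:Add3,r2:Add1,r3:Add2
cycle 19: - // r0:16,r1:Add3,r2:Add1,r3:Add2
cycle 20: CDB Mul1=7200 // r0:16,r1:Add3,r2:Add1,r3:Add2
cycle 21: - // r0:16,r1:Add3,r2:Add1,r3:Add2
cycle 22: - // r0:16,r1:Add3,r2:Add1,r3:Add2
cycle 23: - // r0:16,r1:Add3,r2:Add1,r3:Add2
cycle 24: - // r0:16,r1:Add3,r2:Add1,r3:Add2
cycle 25: CDB Mul2=115200 // r0:16,r1:Add3,r2:Add1,r3:Add2
cycle 26: - // r0:16,r1:Add3,r2:Add1,r3:Add2
cycle 27: CDB Add1=115320 // r0:16,r1:Add3,r2:115320,r3:Add2
cycle 28: CDB Add2=230400 // r0:16,r1:Add3,r2:115320,r3:230400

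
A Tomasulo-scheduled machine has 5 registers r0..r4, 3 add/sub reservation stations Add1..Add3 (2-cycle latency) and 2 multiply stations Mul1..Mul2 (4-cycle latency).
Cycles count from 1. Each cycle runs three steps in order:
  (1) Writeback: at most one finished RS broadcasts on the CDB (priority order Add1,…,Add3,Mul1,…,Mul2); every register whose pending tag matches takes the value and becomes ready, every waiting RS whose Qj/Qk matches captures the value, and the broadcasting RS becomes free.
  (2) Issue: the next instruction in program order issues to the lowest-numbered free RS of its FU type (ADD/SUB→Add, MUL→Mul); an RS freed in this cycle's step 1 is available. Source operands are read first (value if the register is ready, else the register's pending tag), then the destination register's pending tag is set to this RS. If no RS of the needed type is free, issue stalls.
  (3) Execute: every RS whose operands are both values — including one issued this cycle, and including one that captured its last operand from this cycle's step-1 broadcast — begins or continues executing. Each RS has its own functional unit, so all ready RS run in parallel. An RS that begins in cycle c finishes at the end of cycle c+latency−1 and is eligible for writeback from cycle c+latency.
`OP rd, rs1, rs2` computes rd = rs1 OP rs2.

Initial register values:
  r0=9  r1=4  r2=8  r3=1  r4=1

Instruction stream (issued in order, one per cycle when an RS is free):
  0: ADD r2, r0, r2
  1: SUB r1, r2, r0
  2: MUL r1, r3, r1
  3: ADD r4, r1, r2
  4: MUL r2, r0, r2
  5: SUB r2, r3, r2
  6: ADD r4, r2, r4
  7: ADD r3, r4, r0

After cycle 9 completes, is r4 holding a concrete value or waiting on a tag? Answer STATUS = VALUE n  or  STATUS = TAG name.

c1: issue ADD r2<-Add1 | r0:9,r1:4,r2:Add1,r3:1,r4:1
c2: issue SUB r1<-Add2 | r0:9,r1:Add2,r2:Add1,r3:1,r4:1
c3: CDB Add1=17; issue MUL r1<-Mul1 | r0:9,r1:Mul1,r2:17,r3:1,r4:1
c4: issue ADD r4<-Add1 | r0:9,r1:Mul1,r2:17,r3:1,r4:Add1
c5: CDB Add2=8; issue MUL r2<-Mul2 | r0:9,r1:Mul1,r2:Mul2,r3:1,r4:Add1
c6: issue SUB r2<-Add2 | r0:9,r1:Mul1,r2:Add2,r3:1,r4:Add1
c7: issue ADD r4<-Add3 | r0:9,r1:Mul1,r2:Add2,r3:1,r4:Add3
c8: stall | r0:9,r1:Mul1,r2:Add2,r3:1,r4:Add3
c9: CDB Mul1=8; stall | r0:9,r1:8,r2:Add2,r3:1,r4:Add3

STATUS = TAG Add3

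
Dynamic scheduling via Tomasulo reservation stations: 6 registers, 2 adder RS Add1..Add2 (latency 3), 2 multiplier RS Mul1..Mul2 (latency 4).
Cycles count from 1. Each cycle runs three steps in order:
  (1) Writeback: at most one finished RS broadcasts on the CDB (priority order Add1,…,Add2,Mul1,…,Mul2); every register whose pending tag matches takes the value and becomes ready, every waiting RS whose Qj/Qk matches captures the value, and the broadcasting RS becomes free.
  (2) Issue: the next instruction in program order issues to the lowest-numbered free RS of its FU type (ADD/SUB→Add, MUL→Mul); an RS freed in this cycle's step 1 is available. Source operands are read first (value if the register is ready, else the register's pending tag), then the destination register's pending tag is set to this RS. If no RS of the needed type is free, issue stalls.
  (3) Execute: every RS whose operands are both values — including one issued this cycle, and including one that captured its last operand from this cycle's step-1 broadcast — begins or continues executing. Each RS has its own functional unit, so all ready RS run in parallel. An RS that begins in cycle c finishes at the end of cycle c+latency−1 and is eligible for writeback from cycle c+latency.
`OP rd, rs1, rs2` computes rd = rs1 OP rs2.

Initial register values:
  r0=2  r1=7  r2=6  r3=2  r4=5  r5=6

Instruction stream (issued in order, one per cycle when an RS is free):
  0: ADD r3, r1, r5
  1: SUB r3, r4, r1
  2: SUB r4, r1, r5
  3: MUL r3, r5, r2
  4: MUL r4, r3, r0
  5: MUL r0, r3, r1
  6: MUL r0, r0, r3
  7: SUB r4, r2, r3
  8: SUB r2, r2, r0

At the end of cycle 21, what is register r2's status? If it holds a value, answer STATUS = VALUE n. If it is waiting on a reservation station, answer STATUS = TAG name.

cycle 1: issue ADD r3<-Add1 // r0:2,r1:7,r2:6,r3:Add1,r4:5,r5:6
cycle 2: issue SUB r3<-Add2 // r0:2,r1:7,r2:6,r3:Add2,r4:5,r5:6
cycle 3: stall // r0:2,r1:7,r2:6,r3:Add2,r4:5,r5:6
cycle 4: CDB Add1=13; issue SUB r4<-Add1 // r0:2,r1:7,r2:6,r3:Add2,r4:Add1,r5:6
cycle 5: CDB Add2=-2; issue MUL r3<-Mul1 // r0:2,r1:7,r2:6,r3:Mul1,r4:Add1,r5:6
cycle 6: issue MUL r4<-Mul2 // r0:2,r1:7,r2:6,r3:Mul1,r4:Mul2,r5:6
cycle 7: CDB Add1=1; stall // r0:2,r1:7,r2:6,r3:Mul1,r4:Mul2,r5:6
cycle 8: stall // r0:2,r1:7,r2:6,r3:Mul1,r4:Mul2,r5:6
cycle 9: CDB Mul1=36; issue MUL r0<-Mul1 // r0:Mul1,r1:7,r2:6,r3:36,r4:Mul2,r5:6
cycle 10: stall // r0:Mul1,r1:7,r2:6,r3:36,r4:Mul2,r5:6
cycle 11: stall // r0:Mul1,r1:7,r2:6,r3:36,r4:Mul2,r5:6
cycle 12: stall // r0:Mul1,r1:7,r2:6,r3:36,r4:Mul2,r5:6
cycle 13: CDB Mul1=252; issue MUL r0<-Mul1 // r0:Mul1,r1:7,r2:6,r3:36,r4:Mul2,r5:6
cycle 14: CDB Mul2=72; issue SUB r4<-Add1 // r0:Mul1,r1:7,r2:6,r3:36,r4:Add1,r5:6
cycle 15: issue SUB r2<-Add2 // r0:Mul1,r1:7,r2:Add2,r3:36,r4:Add1,r5:6
cycle 16: - // r0:Mul1,r1:7,r2:Add2,r3:36,r4:Add1,r5:6
cycle 17: CDB Add1=-30 // r0:Mul1,r1:7,r2:Add2,r3:36,r4:-30,r5:6
cycle 18: CDB Mul1=9072 // r0:9072,r1:7,r2:Add2,r3:36,r4:-30,r5:6
cycle 19: - // r0:9072,r1:7,r2:Add2,r3:36,r4:-30,r5:6
cycle 20: - // r0:9072,r1:7,r2:Add2,r3:36,r4:-30,r5:6
cycle 21: CDB Add2=-9066 // r0:9072,r1:7,r2:-9066,r3:36,r4:-30,r5:6

STATUS = VALUE -9066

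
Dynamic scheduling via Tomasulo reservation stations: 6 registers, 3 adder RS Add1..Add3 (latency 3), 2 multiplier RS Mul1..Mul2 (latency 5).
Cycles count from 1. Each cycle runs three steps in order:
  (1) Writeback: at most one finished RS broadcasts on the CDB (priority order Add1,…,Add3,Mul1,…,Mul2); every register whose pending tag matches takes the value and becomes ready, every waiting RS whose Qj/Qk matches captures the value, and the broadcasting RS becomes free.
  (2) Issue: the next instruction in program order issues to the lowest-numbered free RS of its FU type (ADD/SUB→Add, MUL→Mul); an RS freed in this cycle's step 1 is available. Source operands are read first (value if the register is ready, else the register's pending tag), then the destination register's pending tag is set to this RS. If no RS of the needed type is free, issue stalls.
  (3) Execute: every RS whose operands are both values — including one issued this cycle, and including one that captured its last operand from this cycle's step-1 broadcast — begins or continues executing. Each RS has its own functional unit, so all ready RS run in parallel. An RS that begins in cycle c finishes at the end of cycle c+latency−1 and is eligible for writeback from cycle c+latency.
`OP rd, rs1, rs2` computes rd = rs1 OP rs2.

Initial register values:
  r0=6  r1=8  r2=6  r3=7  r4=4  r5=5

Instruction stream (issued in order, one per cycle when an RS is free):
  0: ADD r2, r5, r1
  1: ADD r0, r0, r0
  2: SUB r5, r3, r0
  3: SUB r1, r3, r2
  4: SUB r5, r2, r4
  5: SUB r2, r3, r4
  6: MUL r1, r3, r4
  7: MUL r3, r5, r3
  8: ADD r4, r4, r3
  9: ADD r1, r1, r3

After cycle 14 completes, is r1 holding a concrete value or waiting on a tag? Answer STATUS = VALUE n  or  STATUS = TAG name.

c1: issue ADD r2<-Add1 | r0:6,r1:8,r2:Add1,r3:7,r4:4,r5:5
c2: issue ADD r0<-Add2 | r0:Add2,r1:8,r2:Add1,r3:7,r4:4,r5:5
c3: issue SUB r5<-Add3 | r0:Add2,r1:8,r2:Add1,r3:7,r4:4,r5:Add3
c4: CDB Add1=13; issue SUB r1<-Add1 | r0:Add2,r1:Add1,r2:13,r3:7,r4:4,r5:Add3
c5: CDB Add2=12; issue SUB r5<-Add2 | r0:12,r1:Add1,r2:13,r3:7,r4:4,r5:Add2
c6: stall | r0:12,r1:Add1,r2:13,r3:7,r4:4,r5:Add2
c7: CDB Add1=-6; issue SUB r2<-Add1 | r0:12,r1:-6,r2:Add1,r3:7,r4:4,r5:Add2
c8: CDB Add2=9; issue MUL r1<-Mul1 | r0:12,r1:Mul1,r2:Add1,r3:7,r4:4,r5:9
c9: CDB Add3=-5; issue MUL r3<-Mul2 | r0:12,r1:Mul1,r2:Add1,r3:Mul2,r4:4,r5:9
c10: CDB Add1=3; issue ADD r4<-Add1 | r0:12,r1:Mul1,r2:3,r3:Mul2,r4:Add1,r5:9
c11: issue ADD r1<-Add2 | r0:12,r1:Add2,r2:3,r3:Mul2,r4:Add1,r5:9
c12: - | r0:12,r1:Add2,r2:3,r3:Mul2,r4:Add1,r5:9
c13: CDB Mul1=28 | r0:12,r1:Add2,r2:3,r3:Mul2,r4:Add1,r5:9
c14: CDB Mul2=63 | r0:12,r1:Add2,r2:3,r3:63,r4:Add1,r5:9

STATUS = TAG Add2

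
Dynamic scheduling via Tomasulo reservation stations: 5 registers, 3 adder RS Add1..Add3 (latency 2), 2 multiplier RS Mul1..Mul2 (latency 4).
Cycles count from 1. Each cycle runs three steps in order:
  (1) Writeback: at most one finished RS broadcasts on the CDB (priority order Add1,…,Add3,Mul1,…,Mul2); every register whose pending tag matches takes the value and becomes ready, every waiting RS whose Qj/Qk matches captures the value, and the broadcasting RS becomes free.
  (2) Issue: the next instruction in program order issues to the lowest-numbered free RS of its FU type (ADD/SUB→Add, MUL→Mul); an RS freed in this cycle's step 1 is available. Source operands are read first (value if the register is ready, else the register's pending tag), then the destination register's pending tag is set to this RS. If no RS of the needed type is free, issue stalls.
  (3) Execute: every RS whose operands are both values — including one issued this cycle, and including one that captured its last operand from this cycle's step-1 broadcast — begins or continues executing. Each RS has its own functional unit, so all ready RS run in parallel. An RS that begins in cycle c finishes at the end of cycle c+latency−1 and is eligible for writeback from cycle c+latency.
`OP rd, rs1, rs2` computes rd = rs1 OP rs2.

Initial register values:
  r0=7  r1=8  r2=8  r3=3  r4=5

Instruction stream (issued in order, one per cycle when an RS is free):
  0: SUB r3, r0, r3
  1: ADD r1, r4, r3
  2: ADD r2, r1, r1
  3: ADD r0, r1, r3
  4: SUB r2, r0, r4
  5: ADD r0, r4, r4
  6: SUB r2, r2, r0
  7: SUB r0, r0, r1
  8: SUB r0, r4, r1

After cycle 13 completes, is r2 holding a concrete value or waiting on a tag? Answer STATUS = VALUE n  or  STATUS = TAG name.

  c1: issue SUB r3<-Add1  regs: r0:7,r1:8,r2:8,r3:Add1,r4:5
  c2: issue ADD r1<-Add2  regs: r0:7,r1:Add2,r2:8,r3:Add1,r4:5
  c3: CDB Add1=4; issue ADD r2<-Add1  regs: r0:7,r1:Add2,r2:Add1,r3:4,r4:5
  c4: issue ADD r0<-Add3  regs: r0:Add3,r1:Add2,r2:Add1,r3:4,r4:5
  c5: CDB Add2=9; issue SUB r2<-Add2  regs: r0:Add3,r1:9,r2:Add2,r3:4,r4:5
  c6: stall  regs: r0:Add3,r1:9,r2:Add2,r3:4,r4:5
  c7: CDB Add1=18; issue ADD r0<-Add1  regs: r0:Add1,r1:9,r2:Add2,r3:4,r4:5
  c8: CDB Add3=13; issue SUB r2<-Add3  regs: r0:Add1,r1:9,r2:Add3,r3:4,r4:5
  c9: CDB Add1=10; issue SUB r0<-Add1  regs: r0:Add1,r1:9,r2:Add3,r3:4,r4:5
  c10: CDB Add2=8; issue SUB r0<-Add2  regs: r0:Add2,r1:9,r2:Add3,r3:4,r4:5
  c11: CDB Add1=1  regs: r0:Add2,r1:9,r2:Add3,r3:4,r4:5
  c12: CDB Add2=-4  regs: r0:-4,r1:9,r2:Add3,r3:4,r4:5
  c13: CDB Add3=-2  regs: r0:-4,r1:9,r2:-2,r3:4,r4:5

STATUS = VALUE -2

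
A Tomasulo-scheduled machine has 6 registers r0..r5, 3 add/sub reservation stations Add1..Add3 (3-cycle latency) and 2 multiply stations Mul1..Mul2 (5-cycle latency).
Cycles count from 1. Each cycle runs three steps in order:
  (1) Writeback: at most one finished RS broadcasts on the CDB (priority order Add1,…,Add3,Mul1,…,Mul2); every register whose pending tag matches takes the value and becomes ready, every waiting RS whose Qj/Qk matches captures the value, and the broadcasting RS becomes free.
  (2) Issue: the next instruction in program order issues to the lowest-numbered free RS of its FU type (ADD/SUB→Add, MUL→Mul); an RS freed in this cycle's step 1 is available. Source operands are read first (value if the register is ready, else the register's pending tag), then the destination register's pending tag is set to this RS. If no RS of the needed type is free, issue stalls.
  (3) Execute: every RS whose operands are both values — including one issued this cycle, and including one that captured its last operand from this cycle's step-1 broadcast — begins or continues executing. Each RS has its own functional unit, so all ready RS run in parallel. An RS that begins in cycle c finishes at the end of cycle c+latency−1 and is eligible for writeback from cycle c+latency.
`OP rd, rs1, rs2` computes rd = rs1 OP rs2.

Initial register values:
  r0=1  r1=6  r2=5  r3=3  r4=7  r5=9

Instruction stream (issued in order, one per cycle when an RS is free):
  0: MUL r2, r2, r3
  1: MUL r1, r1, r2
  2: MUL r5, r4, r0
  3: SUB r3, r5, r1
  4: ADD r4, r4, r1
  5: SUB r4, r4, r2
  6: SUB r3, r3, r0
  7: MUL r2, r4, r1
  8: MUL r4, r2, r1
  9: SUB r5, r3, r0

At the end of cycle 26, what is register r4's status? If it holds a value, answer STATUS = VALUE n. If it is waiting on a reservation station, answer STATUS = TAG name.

STATUS = TAG Mul2

  c1: issue MUL r2<-Mul1  regs: r0:1,r1:6,r2:Mul1,r3:3,r4:7,r5:9
  c2: issue MUL r1<-Mul2  regs: r0:1,r1:Mul2,r2:Mul1,r3:3,r4:7,r5:9
  c3: stall  regs: r0:1,r1:Mul2,r2:Mul1,r3:3,r4:7,r5:9
  c4: stall  regs: r0:1,r1:Mul2,r2:Mul1,r3:3,r4:7,r5:9
  c5: stall  regs: r0:1,r1:Mul2,r2:Mul1,r3:3,r4:7,r5:9
  c6: CDB Mul1=15; issue MUL r5<-Mul1  regs: r0:1,r1:Mul2,r2:15,r3:3,r4:7,r5:Mul1
  c7: issue SUB r3<-Add1  regs: r0:1,r1:Mul2,r2:15,r3:Add1,r4:7,r5:Mul1
  c8: issue ADD r4<-Add2  regs: r0:1,r1:Mul2,r2:15,r3:Add1,r4:Add2,r5:Mul1
  c9: issue SUB r4<-Add3  regs: r0:1,r1:Mul2,r2:15,r3:Add1,r4:Add3,r5:Mul1
  c10: stall  regs: r0:1,r1:Mul2,r2:15,r3:Add1,r4:Add3,r5:Mul1
  c11: CDB Mul1=7; stall  regs: r0:1,r1:Mul2,r2:15,r3:Add1,r4:Add3,r5:7
  c12: CDB Mul2=90; stall  regs: r0:1,r1:90,r2:15,r3:Add1,r4:Add3,r5:7
  c13: stall  regs: r0:1,r1:90,r2:15,r3:Add1,r4:Add3,r5:7
  c14: stall  regs: r0:1,r1:90,r2:15,r3:Add1,r4:Add3,r5:7
  c15: CDB Add1=-83; issue SUB r3<-Add1  regs: r0:1,r1:90,r2:15,r3:Add1,r4:Add3,r5:7
  c16: CDB Add2=97; issue MUL r2<-Mul1  regs: r0:1,r1:90,r2:Mul1,r3:Add1,r4:Add3,r5:7
  c17: issue MUL r4<-Mul2  regs: r0:1,r1:90,r2:Mul1,r3:Add1,r4:Mul2,r5:7
  c18: CDB Add1=-84; issue SUB r5<-Add1  regs: r0:1,r1:90,r2:Mul1,r3:-84,r4:Mul2,r5:Add1
  c19: CDB Add3=82  regs: r0:1,r1:90,r2:Mul1,r3:-84,r4:Mul2,r5:Add1
  c20: -  regs: r0:1,r1:90,r2:Mul1,r3:-84,r4:Mul2,r5:Add1
  c21: CDB Add1=-85  regs: r0:1,r1:90,r2:Mul1,r3:-84,r4:Mul2,r5:-85
  c22: -  regs: r0:1,r1:90,r2:Mul1,r3:-84,r4:Mul2,r5:-85
  c23: -  regs: r0:1,r1:90,r2:Mul1,r3:-84,r4:Mul2,r5:-85
  c24: CDB Mul1=7380  regs: r0:1,r1:90,r2:7380,r3:-84,r4:Mul2,r5:-85
  c25: -  regs: r0:1,r1:90,r2:7380,r3:-84,r4:Mul2,r5:-85
  c26: -  regs: r0:1,r1:90,r2:7380,r3:-84,r4:Mul2,r5:-85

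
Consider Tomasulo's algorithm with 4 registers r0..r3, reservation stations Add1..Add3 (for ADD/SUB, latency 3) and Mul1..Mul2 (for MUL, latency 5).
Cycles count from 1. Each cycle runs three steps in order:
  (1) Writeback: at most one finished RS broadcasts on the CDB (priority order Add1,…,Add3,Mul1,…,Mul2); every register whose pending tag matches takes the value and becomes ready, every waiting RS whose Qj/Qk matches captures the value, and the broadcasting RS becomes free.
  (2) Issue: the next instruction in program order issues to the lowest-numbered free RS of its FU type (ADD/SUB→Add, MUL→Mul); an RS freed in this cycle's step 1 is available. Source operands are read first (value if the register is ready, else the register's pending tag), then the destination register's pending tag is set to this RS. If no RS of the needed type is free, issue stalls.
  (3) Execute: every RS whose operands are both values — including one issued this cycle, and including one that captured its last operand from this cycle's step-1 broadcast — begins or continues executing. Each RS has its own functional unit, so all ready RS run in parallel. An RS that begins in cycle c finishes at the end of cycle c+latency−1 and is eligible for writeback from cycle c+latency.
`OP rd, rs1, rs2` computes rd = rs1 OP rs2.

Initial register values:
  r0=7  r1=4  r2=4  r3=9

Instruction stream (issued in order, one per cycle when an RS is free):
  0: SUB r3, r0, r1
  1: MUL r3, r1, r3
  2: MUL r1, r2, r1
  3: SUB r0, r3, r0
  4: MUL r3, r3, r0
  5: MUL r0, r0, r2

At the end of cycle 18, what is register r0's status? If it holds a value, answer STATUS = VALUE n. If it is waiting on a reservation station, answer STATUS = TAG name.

cycle 1: issue SUB r3<-Add1 // r0:7,r1:4,r2:4,r3:Add1
cycle 2: issue MUL r3<-Mul1 // r0:7,r1:4,r2:4,r3:Mul1
cycle 3: issue MUL r1<-Mul2 // r0:7,r1:Mul2,r2:4,r3:Mul1
cycle 4: CDB Add1=3; issue SUB r0<-Add1 // r0:Add1,r1:Mul2,r2:4,r3:Mul1
cycle 5: stall // r0:Add1,r1:Mul2,r2:4,r3:Mul1
cycle 6: stall // r0:Add1,r1:Mul2,r2:4,r3:Mul1
cycle 7: stall // r0:Add1,r1:Mul2,r2:4,r3:Mul1
cycle 8: CDB Mul2=16; issue MUL r3<-Mul2 // r0:Add1,r1:16,r2:4,r3:Mul2
cycle 9: CDB Mul1=12; issue MUL r0<-Mul1 // r0:Mul1,r1:16,r2:4,r3:Mul2
cycle 10: - // r0:Mul1,r1:16,r2:4,r3:Mul2
cycle 11: - // r0:Mul1,r1:16,r2:4,r3:Mul2
cycle 12: CDB Add1=5 // r0:Mul1,r1:16,r2:4,r3:Mul2
cycle 13: - // r0:Mul1,r1:16,r2:4,r3:Mul2
cycle 14: - // r0:Mul1,r1:16,r2:4,r3:Mul2
cycle 15: - // r0:Mul1,r1:16,r2:4,r3:Mul2
cycle 16: - // r0:Mul1,r1:16,r2:4,r3:Mul2
cycle 17: CDB Mul1=20 // r0:20,r1:16,r2:4,r3:Mul2
cycle 18: CDB Mul2=60 // r0:20,r1:16,r2:4,r3:60

STATUS = VALUE 20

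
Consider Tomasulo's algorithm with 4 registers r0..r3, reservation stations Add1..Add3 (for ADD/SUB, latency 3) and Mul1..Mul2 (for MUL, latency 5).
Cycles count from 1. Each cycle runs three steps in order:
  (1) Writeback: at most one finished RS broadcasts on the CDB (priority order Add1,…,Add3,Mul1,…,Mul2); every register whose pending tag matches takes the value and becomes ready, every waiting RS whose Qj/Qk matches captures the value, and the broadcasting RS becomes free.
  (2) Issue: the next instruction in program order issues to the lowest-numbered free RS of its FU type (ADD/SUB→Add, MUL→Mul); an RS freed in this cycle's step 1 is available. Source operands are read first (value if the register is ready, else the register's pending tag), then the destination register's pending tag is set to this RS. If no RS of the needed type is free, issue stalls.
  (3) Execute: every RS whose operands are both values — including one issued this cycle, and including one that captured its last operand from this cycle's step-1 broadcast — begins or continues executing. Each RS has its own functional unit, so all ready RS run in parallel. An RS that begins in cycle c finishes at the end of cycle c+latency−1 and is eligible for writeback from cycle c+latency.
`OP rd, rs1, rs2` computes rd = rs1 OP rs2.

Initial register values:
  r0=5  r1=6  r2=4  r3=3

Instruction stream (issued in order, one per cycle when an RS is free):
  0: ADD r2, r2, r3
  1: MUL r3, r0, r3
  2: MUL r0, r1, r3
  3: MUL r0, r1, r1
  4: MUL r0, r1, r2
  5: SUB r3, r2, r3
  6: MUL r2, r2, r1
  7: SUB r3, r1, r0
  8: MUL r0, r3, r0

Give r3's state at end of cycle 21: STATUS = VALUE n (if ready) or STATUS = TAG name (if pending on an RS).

STATUS = VALUE -36

c1: issue ADD r2<-Add1 | r0:5,r1:6,r2:Add1,r3:3
c2: issue MUL r3<-Mul1 | r0:5,r1:6,r2:Add1,r3:Mul1
c3: issue MUL r0<-Mul2 | r0:Mul2,r1:6,r2:Add1,r3:Mul1
c4: CDB Add1=7; stall | r0:Mul2,r1:6,r2:7,r3:Mul1
c5: stall | r0:Mul2,r1:6,r2:7,r3:Mul1
c6: stall | r0:Mul2,r1:6,r2:7,r3:Mul1
c7: CDB Mul1=15; issue MUL r0<-Mul1 | r0:Mul1,r1:6,r2:7,r3:15
c8: stall | r0:Mul1,r1:6,r2:7,r3:15
c9: stall | r0:Mul1,r1:6,r2:7,r3:15
c10: stall | r0:Mul1,r1:6,r2:7,r3:15
c11: stall | r0:Mul1,r1:6,r2:7,r3:15
c12: CDB Mul1=36; issue MUL r0<-Mul1 | r0:Mul1,r1:6,r2:7,r3:15
c13: CDB Mul2=90; issue SUB r3<-Add1 | r0:Mul1,r1:6,r2:7,r3:Add1
c14: issue MUL r2<-Mul2 | r0:Mul1,r1:6,r2:Mul2,r3:Add1
c15: issue SUB r3<-Add2 | r0:Mul1,r1:6,r2:Mul2,r3:Add2
c16: CDB Add1=-8; stall | r0:Mul1,r1:6,r2:Mul2,r3:Add2
c17: CDB Mul1=42; issue MUL r0<-Mul1 | r0:Mul1,r1:6,r2:Mul2,r3:Add2
c18: - | r0:Mul1,r1:6,r2:Mul2,r3:Add2
c19: CDB Mul2=42 | r0:Mul1,r1:6,r2:42,r3:Add2
c20: CDB Add2=-36 | r0:Mul1,r1:6,r2:42,r3:-36
c21: - | r0:Mul1,r1:6,r2:42,r3:-36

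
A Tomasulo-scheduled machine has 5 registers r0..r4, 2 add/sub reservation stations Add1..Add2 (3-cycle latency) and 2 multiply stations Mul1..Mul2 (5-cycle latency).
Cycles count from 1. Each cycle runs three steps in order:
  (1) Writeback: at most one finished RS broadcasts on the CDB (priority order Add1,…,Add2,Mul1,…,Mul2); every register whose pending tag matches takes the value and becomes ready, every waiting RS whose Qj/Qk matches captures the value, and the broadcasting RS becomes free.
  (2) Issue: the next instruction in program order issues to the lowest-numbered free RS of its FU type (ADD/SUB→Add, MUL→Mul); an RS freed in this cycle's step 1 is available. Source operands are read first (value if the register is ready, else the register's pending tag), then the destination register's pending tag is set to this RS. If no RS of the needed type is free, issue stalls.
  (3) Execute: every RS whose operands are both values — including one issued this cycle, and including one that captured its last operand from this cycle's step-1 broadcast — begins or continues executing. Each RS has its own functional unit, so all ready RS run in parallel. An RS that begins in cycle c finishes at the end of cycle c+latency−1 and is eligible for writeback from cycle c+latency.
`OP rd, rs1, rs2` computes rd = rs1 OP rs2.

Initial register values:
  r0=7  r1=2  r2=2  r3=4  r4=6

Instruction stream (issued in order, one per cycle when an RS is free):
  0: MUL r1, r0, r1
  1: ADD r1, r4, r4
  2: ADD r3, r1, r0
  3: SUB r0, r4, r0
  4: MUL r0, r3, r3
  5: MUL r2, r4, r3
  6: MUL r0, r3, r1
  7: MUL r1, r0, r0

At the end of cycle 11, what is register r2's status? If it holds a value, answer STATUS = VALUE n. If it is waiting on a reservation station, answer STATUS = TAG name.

c1: issue MUL r1<-Mul1 | r0:7,r1:Mul1,r2:2,r3:4,r4:6
c2: issue ADD r1<-Add1 | r0:7,r1:Add1,r2:2,r3:4,r4:6
c3: issue ADD r3<-Add2 | r0:7,r1:Add1,r2:2,r3:Add2,r4:6
c4: stall | r0:7,r1:Add1,r2:2,r3:Add2,r4:6
c5: CDB Add1=12; issue SUB r0<-Add1 | r0:Add1,r1:12,r2:2,r3:Add2,r4:6
c6: CDB Mul1=14; issue MUL r0<-Mul1 | r0:Mul1,r1:12,r2:2,r3:Add2,r4:6
c7: issue MUL r2<-Mul2 | r0:Mul1,r1:12,r2:Mul2,r3:Add2,r4:6
c8: CDB Add1=-1; stall | r0:Mul1,r1:12,r2:Mul2,r3:Add2,r4:6
c9: CDB Add2=19; stall | r0:Mul1,r1:12,r2:Mul2,r3:19,r4:6
c10: stall | r0:Mul1,r1:12,r2:Mul2,r3:19,r4:6
c11: stall | r0:Mul1,r1:12,r2:Mul2,r3:19,r4:6

STATUS = TAG Mul2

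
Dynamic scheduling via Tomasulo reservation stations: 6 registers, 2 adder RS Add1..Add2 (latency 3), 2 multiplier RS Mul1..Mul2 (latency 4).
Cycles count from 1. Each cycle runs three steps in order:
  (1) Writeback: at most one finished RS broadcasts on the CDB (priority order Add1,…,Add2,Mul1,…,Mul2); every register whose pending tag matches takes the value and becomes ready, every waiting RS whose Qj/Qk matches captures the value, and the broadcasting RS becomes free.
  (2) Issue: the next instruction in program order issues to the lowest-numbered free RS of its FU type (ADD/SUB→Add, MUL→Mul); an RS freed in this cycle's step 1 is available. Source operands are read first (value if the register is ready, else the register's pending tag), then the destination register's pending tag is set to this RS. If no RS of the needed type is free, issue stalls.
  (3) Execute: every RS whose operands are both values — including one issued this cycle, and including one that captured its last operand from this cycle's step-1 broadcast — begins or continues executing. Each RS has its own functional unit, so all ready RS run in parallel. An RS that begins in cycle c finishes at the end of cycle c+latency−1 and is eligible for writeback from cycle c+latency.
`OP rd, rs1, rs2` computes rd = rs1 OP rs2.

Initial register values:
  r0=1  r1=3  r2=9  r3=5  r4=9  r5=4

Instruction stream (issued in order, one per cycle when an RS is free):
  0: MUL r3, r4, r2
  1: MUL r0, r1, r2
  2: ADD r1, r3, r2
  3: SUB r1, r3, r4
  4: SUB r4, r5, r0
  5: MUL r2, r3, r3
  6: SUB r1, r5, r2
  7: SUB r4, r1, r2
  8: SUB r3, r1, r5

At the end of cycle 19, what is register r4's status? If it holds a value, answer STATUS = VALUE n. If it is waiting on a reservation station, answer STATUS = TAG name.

  c1: issue MUL r3<-Mul1  regs: r0:1,r1:3,r2:9,r3:Mul1,r4:9,r5:4
  c2: issue MUL r0<-Mul2  regs: r0:Mul2,r1:3,r2:9,r3:Mul1,r4:9,r5:4
  c3: issue ADD r1<-Add1  regs: r0:Mul2,r1:Add1,r2:9,r3:Mul1,r4:9,r5:4
  c4: issue SUB r1<-Add2  regs: r0:Mul2,r1:Add2,r2:9,r3:Mul1,r4:9,r5:4
  c5: CDB Mul1=81; stall  regs: r0:Mul2,r1:Add2,r2:9,r3:81,r4:9,r5:4
  c6: CDB Mul2=27; stall  regs: r0:27,r1:Add2,r2:9,r3:81,r4:9,r5:4
  c7: stall  regs: r0:27,r1:Add2,r2:9,r3:81,r4:9,r5:4
  c8: CDB Add1=90; issue SUB r4<-Add1  regs: r0:27,r1:Add2,r2:9,r3:81,r4:Add1,r5:4
  c9: CDB Add2=72; issue MUL r2<-Mul1  regs: r0:27,r1:72,r2:Mul1,r3:81,r4:Add1,r5:4
  c10: issue SUB r1<-Add2  regs: r0:27,r1:Add2,r2:Mul1,r3:81,r4:Add1,r5:4
  c11: CDB Add1=-23; issue SUB r4<-Add1  regs: r0:27,r1:Add2,r2:Mul1,r3:81,r4:Add1,r5:4
  c12: stall  regs: r0:27,r1:Add2,r2:Mul1,r3:81,r4:Add1,r5:4
  c13: CDB Mul1=6561; stall  regs: r0:27,r1:Add2,r2:6561,r3:81,r4:Add1,r5:4
  c14: stall  regs: r0:27,r1:Add2,r2:6561,r3:81,r4:Add1,r5:4
  c15: stall  regs: r0:27,r1:Add2,r2:6561,r3:81,r4:Add1,r5:4
  c16: CDB Add2=-6557; issue SUB r3<-Add2  regs: r0:27,r1:-6557,r2:6561,r3:Add2,r4:Add1,r5:4
  c17: -  regs: r0:27,r1:-6557,r2:6561,r3:Add2,r4:Add1,r5:4
  c18: -  regs: r0:27,r1:-6557,r2:6561,r3:Add2,r4:Add1,r5:4
  c19: CDB Add1=-13118  regs: r0:27,r1:-6557,r2:6561,r3:Add2,r4:-13118,r5:4

STATUS = VALUE -13118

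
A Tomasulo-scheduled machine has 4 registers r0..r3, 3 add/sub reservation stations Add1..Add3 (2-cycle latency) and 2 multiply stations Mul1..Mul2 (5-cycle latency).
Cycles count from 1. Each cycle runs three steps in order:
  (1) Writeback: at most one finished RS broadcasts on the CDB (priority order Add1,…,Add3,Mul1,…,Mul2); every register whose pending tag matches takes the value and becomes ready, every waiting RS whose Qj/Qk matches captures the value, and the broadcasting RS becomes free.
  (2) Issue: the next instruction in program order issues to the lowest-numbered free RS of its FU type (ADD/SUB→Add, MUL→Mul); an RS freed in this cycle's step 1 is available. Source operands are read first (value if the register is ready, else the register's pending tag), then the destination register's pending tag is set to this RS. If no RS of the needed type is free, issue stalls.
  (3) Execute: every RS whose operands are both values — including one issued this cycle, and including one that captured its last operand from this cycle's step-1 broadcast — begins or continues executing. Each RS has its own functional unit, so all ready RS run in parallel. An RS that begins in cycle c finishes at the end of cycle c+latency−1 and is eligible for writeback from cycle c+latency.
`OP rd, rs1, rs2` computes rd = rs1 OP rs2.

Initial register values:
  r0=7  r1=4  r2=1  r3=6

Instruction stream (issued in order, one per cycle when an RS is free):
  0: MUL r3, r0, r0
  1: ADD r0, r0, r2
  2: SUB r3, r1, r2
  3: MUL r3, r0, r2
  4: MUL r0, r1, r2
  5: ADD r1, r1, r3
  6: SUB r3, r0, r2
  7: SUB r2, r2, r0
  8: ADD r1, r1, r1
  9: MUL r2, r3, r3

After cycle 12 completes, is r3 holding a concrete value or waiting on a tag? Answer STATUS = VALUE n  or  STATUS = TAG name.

c1: issue MUL r3<-Mul1 | r0:7,r1:4,r2:1,r3:Mul1
c2: issue ADD r0<-Add1 | r0:Add1,r1:4,r2:1,r3:Mul1
c3: issue SUB r3<-Add2 | r0:Add1,r1:4,r2:1,r3:Add2
c4: CDB Add1=8; issue MUL r3<-Mul2 | r0:8,r1:4,r2:1,r3:Mul2
c5: CDB Add2=3; stall | r0:8,r1:4,r2:1,r3:Mul2
c6: CDB Mul1=49; issue MUL r0<-Mul1 | r0:Mul1,r1:4,r2:1,r3:Mul2
c7: issue ADD r1<-Add1 | r0:Mul1,r1:Add1,r2:1,r3:Mul2
c8: issue SUB r3<-Add2 | r0:Mul1,r1:Add1,r2:1,r3:Add2
c9: CDB Mul2=8; issue SUB r2<-Add3 | r0:Mul1,r1:Add1,r2:Add3,r3:Add2
c10: stall | r0:Mul1,r1:Add1,r2:Add3,r3:Add2
c11: CDB Add1=12; issue ADD r1<-Add1 | r0:Mul1,r1:Add1,r2:Add3,r3:Add2
c12: CDB Mul1=4; issue MUL r2<-Mul1 | r0:4,r1:Add1,r2:Mul1,r3:Add2

STATUS = TAG Add2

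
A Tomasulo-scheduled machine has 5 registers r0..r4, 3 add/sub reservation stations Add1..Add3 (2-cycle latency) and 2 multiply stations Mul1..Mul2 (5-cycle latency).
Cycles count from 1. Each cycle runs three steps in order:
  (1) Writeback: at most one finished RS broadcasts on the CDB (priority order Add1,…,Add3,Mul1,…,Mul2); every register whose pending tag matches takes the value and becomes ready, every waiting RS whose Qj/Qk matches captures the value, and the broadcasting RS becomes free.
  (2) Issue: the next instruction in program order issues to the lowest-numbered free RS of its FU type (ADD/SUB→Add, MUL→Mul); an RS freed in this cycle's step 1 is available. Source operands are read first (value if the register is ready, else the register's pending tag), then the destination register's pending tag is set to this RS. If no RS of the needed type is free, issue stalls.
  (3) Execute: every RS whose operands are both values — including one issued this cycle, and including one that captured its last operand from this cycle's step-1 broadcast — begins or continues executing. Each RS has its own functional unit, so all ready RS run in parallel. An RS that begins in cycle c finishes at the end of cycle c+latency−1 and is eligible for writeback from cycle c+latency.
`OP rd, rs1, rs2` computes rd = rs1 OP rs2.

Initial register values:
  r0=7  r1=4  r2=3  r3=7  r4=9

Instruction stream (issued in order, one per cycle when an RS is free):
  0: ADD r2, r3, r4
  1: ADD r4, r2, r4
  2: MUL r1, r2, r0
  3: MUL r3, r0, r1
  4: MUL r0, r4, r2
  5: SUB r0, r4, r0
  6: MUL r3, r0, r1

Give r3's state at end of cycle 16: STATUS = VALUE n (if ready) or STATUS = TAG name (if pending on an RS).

STATUS = TAG Mul1

c1: issue ADD r2<-Add1 | r0:7,r1:4,r2:Add1,r3:7,r4:9
c2: issue ADD r4<-Add2 | r0:7,r1:4,r2:Add1,r3:7,r4:Add2
c3: CDB Add1=16; issue MUL r1<-Mul1 | r0:7,r1:Mul1,r2:16,r3:7,r4:Add2
c4: issue MUL r3<-Mul2 | r0:7,r1:Mul1,r2:16,r3:Mul2,r4:Add2
c5: CDB Add2=25; stall | r0:7,r1:Mul1,r2:16,r3:Mul2,r4:25
c6: stall | r0:7,r1:Mul1,r2:16,r3:Mul2,r4:25
c7: stall | r0:7,r1:Mul1,r2:16,r3:Mul2,r4:25
c8: CDB Mul1=112; issue MUL r0<-Mul1 | r0:Mul1,r1:112,r2:16,r3:Mul2,r4:25
c9: issue SUB r0<-Add1 | r0:Add1,r1:112,r2:16,r3:Mul2,r4:25
c10: stall | r0:Add1,r1:112,r2:16,r3:Mul2,r4:25
c11: stall | r0:Add1,r1:112,r2:16,r3:Mul2,r4:25
c12: stall | r0:Add1,r1:112,r2:16,r3:Mul2,r4:25
c13: CDB Mul1=400; issue MUL r3<-Mul1 | r0:Add1,r1:112,r2:16,r3:Mul1,r4:25
c14: CDB Mul2=784 | r0:Add1,r1:112,r2:16,r3:Mul1,r4:25
c15: CDB Add1=-375 | r0:-375,r1:112,r2:16,r3:Mul1,r4:25
c16: - | r0:-375,r1:112,r2:16,r3:Mul1,r4:25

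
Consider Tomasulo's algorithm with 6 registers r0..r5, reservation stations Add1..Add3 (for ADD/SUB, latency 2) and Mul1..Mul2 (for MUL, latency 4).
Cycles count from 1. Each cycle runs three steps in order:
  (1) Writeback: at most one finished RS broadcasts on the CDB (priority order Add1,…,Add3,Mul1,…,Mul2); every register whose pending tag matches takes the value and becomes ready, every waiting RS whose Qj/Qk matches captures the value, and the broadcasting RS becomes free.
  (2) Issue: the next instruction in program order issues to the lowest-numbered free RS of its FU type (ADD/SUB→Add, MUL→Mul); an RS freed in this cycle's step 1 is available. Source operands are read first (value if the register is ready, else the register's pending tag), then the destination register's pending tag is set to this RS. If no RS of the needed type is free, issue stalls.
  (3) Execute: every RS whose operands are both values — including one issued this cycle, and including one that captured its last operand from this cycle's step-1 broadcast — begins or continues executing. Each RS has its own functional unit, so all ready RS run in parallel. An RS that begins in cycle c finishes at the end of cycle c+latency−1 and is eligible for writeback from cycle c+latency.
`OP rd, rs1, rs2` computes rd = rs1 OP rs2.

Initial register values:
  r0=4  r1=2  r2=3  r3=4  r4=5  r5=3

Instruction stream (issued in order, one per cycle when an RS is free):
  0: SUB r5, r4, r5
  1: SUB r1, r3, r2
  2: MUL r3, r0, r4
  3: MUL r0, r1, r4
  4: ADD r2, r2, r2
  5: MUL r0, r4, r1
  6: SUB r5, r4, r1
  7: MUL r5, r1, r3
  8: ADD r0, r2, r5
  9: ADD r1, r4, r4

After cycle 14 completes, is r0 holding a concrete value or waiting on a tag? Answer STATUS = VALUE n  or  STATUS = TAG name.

STATUS = TAG Add1

  c1: issue SUB r5<-Add1  regs: r0:4,r1:2,r2:3,r3:4,r4:5,r5:Add1
  c2: issue SUB r1<-Add2  regs: r0:4,r1:Add2,r2:3,r3:4,r4:5,r5:Add1
  c3: CDB Add1=2; issue MUL r3<-Mul1  regs: r0:4,r1:Add2,r2:3,r3:Mul1,r4:5,r5:2
  c4: CDB Add2=1; issue MUL r0<-Mul2  regs: r0:Mul2,r1:1,r2:3,r3:Mul1,r4:5,r5:2
  c5: issue ADD r2<-Add1  regs: r0:Mul2,r1:1,r2:Add1,r3:Mul1,r4:5,r5:2
  c6: stall  regs: r0:Mul2,r1:1,r2:Add1,r3:Mul1,r4:5,r5:2
  c7: CDB Add1=6; stall  regs: r0:Mul2,r1:1,r2:6,r3:Mul1,r4:5,r5:2
  c8: CDB Mul1=20; issue MUL r0<-Mul1  regs: r0:Mul1,r1:1,r2:6,r3:20,r4:5,r5:2
  c9: CDB Mul2=5; issue SUB r5<-Add1  regs: r0:Mul1,r1:1,r2:6,r3:20,r4:5,r5:Add1
  c10: issue MUL r5<-Mul2  regs: r0:Mul1,r1:1,r2:6,r3:20,r4:5,r5:Mul2
  c11: CDB Add1=4; issue ADD r0<-Add1  regs: r0:Add1,r1:1,r2:6,r3:20,r4:5,r5:Mul2
  c12: CDB Mul1=5; issue ADD r1<-Add2  regs: r0:Add1,r1:Add2,r2:6,r3:20,r4:5,r5:Mul2
  c13: -  regs: r0:Add1,r1:Add2,r2:6,r3:20,r4:5,r5:Mul2
  c14: CDB Add2=10  regs: r0:Add1,r1:10,r2:6,r3:20,r4:5,r5:Mul2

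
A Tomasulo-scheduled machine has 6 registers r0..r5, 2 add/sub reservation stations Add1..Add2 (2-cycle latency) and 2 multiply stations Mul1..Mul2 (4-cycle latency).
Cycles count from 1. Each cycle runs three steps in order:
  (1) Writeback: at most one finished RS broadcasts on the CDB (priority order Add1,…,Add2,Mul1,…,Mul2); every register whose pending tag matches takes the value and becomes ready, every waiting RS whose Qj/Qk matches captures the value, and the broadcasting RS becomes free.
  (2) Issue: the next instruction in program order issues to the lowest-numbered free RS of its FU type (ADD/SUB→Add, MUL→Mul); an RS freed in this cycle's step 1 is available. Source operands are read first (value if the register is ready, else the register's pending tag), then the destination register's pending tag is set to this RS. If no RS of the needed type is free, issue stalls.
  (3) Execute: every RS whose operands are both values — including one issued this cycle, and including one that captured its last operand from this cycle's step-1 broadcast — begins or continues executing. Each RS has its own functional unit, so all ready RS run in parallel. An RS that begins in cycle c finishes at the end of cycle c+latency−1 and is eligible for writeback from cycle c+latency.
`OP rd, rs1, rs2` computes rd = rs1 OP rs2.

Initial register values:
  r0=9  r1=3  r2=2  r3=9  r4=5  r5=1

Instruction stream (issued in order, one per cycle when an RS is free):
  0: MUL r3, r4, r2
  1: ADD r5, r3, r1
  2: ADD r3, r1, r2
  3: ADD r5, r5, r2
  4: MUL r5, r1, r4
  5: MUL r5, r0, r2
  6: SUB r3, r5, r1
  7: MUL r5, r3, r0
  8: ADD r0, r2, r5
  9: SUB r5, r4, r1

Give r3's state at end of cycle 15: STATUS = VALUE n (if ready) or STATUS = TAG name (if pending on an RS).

STATUS = VALUE 15

  c1: issue MUL r3<-Mul1  regs: r0:9,r1:3,r2:2,r3:Mul1,r4:5,r5:1
  c2: issue ADD r5<-Add1  regs: r0:9,r1:3,r2:2,r3:Mul1,r4:5,r5:Add1
  c3: issue ADD r3<-Add2  regs: r0:9,r1:3,r2:2,r3:Add2,r4:5,r5:Add1
  c4: stall  regs: r0:9,r1:3,r2:2,r3:Add2,r4:5,r5:Add1
  c5: CDB Add2=5; issue ADD r5<-Add2  regs: r0:9,r1:3,r2:2,r3:5,r4:5,r5:Add2
  c6: CDB Mul1=10; issue MUL r5<-Mul1  regs: r0:9,r1:3,r2:2,r3:5,r4:5,r5:Mul1
  c7: issue MUL r5<-Mul2  regs: r0:9,r1:3,r2:2,r3:5,r4:5,r5:Mul2
  c8: CDB Add1=13; issue SUB r3<-Add1  regs: r0:9,r1:3,r2:2,r3:Add1,r4:5,r5:Mul2
  c9: stall  regs: r0:9,r1:3,r2:2,r3:Add1,r4:5,r5:Mul2
  c10: CDB Add2=15; stall  regs: r0:9,r1:3,r2:2,r3:Add1,r4:5,r5:Mul2
  c11: CDB Mul1=15; issue MUL r5<-Mul1  regs: r0:9,r1:3,r2:2,r3:Add1,r4:5,r5:Mul1
  c12: CDB Mul2=18; issue ADD r0<-Add2  regs: r0:Add2,r1:3,r2:2,r3:Add1,r4:5,r5:Mul1
  c13: stall  regs: r0:Add2,r1:3,r2:2,r3:Add1,r4:5,r5:Mul1
  c14: CDB Add1=15; issue SUB r5<-Add1  regs: r0:Add2,r1:3,r2:2,r3:15,r4:5,r5:Add1
  c15: -  regs: r0:Add2,r1:3,r2:2,r3:15,r4:5,r5:Add1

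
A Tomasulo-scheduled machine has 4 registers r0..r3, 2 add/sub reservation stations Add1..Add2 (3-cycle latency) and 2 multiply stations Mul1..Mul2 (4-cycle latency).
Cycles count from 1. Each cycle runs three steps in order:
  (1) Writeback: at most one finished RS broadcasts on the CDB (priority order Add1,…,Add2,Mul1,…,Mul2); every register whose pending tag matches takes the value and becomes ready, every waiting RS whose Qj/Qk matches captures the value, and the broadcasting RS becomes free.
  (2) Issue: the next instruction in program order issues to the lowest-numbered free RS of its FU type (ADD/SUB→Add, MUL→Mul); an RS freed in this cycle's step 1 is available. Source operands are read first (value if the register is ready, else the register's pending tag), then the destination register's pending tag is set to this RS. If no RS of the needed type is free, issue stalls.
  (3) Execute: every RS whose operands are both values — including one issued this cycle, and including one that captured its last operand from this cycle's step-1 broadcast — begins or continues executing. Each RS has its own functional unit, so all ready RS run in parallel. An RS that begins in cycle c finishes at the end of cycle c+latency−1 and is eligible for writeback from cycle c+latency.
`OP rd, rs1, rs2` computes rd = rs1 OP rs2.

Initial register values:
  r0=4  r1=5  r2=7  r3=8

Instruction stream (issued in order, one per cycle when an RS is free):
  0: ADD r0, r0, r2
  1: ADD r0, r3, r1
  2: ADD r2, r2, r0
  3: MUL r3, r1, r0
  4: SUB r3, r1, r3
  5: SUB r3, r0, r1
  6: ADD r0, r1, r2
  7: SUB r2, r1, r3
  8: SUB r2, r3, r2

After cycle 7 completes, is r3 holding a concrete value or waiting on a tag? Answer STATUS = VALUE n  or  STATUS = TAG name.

STATUS = TAG Add2

cycle 1: issue ADD r0<-Add1 // r0:Add1,r1:5,r2:7,r3:8
cycle 2: issue ADD r0<-Add2 // r0:Add2,r1:5,r2:7,r3:8
cycle 3: stall // r0:Add2,r1:5,r2:7,r3:8
cycle 4: CDB Add1=11; issue ADD r2<-Add1 // r0:Add2,r1:5,r2:Add1,r3:8
cycle 5: CDB Add2=13; issue MUL r3<-Mul1 // r0:13,r1:5,r2:Add1,r3:Mul1
cycle 6: issue SUB r3<-Add2 // r0:13,r1:5,r2:Add1,r3:Add2
cycle 7: stall // r0:13,r1:5,r2:Add1,r3:Add2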